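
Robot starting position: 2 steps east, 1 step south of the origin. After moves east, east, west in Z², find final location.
(3, -1)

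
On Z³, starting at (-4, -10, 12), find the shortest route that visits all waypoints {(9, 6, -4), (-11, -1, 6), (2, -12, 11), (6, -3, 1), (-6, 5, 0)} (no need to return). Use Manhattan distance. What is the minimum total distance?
86
(one optimal route: (-4, -10, 12) → (2, -12, 11) → (6, -3, 1) → (9, 6, -4) → (-6, 5, 0) → (-11, -1, 6))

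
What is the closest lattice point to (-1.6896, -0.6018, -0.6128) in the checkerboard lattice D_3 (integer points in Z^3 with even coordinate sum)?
(-2, -1, -1)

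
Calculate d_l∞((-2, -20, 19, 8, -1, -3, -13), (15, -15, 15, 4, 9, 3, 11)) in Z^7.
24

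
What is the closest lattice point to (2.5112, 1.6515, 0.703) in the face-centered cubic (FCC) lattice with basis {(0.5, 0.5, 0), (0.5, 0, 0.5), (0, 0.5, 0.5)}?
(2.5, 1.5, 1)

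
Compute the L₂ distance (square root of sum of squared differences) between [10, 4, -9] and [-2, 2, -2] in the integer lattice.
14.0357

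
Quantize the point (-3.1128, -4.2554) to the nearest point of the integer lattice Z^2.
(-3, -4)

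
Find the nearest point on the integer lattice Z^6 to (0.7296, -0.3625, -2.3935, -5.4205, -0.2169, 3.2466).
(1, 0, -2, -5, 0, 3)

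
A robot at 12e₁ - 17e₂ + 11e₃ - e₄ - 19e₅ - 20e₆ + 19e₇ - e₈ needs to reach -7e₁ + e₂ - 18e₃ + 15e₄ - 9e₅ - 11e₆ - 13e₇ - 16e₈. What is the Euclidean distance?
56.6745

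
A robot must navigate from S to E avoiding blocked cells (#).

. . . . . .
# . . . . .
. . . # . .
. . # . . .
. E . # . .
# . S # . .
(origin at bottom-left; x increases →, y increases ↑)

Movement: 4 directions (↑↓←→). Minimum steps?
2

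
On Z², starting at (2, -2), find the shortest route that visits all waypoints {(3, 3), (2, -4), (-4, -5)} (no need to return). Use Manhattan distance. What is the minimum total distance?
21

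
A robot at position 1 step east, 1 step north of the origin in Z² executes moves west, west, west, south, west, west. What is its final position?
(-4, 0)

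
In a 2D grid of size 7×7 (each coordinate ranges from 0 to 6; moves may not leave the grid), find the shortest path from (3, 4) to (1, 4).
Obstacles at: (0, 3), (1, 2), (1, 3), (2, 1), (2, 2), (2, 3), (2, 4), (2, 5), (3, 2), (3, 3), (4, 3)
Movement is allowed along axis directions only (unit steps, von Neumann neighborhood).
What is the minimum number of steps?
6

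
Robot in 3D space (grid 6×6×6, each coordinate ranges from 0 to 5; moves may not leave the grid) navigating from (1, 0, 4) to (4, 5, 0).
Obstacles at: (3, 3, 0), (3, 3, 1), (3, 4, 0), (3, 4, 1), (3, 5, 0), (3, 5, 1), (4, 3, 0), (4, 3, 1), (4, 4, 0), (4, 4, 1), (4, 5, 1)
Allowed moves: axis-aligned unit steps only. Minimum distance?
14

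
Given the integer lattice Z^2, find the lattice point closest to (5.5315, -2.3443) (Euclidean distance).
(6, -2)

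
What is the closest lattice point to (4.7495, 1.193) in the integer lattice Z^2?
(5, 1)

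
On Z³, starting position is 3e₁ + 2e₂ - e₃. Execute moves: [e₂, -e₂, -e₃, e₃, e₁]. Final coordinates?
(4, 2, -1)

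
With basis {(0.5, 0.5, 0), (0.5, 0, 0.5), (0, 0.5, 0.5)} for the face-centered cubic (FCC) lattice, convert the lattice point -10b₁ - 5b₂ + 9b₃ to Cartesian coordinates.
(-7.5, -0.5, 2)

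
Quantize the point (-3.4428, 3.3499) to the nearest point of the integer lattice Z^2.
(-3, 3)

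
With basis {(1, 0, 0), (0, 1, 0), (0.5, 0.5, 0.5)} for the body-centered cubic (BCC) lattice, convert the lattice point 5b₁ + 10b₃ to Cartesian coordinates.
(10, 5, 5)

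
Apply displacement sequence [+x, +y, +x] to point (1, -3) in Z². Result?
(3, -2)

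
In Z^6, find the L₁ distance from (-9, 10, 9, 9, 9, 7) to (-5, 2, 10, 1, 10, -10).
39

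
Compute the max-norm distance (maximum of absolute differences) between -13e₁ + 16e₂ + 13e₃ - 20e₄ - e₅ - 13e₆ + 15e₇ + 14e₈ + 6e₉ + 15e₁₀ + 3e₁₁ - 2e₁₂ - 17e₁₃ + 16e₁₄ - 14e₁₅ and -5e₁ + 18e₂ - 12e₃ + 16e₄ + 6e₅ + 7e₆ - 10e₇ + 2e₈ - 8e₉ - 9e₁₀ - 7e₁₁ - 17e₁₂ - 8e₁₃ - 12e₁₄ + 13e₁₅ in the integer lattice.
36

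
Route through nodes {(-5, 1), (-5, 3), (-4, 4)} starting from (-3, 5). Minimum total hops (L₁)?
6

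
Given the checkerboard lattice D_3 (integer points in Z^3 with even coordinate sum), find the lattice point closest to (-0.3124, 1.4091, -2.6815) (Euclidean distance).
(0, 1, -3)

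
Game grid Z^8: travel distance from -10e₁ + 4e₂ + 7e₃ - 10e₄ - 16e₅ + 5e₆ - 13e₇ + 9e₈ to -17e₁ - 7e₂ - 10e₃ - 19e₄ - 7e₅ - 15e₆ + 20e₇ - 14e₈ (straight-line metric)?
51.3712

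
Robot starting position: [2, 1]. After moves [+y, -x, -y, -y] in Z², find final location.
(1, 0)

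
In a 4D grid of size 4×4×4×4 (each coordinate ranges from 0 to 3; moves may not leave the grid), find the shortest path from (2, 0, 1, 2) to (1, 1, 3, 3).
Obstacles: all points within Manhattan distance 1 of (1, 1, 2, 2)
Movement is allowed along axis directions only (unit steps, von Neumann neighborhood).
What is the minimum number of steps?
5
(one shortest path: (2, 0, 1, 2) → (1, 0, 1, 2) → (1, 0, 1, 3) → (1, 0, 2, 3) → (1, 0, 3, 3) → (1, 1, 3, 3))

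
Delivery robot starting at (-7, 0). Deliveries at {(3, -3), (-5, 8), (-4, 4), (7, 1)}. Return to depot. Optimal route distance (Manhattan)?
50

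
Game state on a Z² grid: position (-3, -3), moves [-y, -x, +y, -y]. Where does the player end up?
(-4, -4)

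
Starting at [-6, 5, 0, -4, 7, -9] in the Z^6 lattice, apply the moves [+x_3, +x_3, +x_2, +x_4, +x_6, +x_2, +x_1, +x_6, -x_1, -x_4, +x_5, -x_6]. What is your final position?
(-6, 7, 2, -4, 8, -8)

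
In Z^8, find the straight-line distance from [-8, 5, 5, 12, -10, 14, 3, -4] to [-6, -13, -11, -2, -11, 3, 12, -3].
31.3688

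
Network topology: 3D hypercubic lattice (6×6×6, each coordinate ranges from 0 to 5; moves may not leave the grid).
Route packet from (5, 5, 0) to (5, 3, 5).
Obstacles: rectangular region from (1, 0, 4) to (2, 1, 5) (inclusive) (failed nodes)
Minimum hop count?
7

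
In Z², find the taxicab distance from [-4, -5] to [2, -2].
9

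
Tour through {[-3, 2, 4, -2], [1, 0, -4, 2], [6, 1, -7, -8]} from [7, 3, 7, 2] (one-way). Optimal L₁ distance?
55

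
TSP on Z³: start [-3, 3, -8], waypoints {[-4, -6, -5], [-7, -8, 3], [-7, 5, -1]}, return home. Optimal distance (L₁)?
56
(one optimal route: (-3, 3, -8) → (-4, -6, -5) → (-7, -8, 3) → (-7, 5, -1) → (-3, 3, -8))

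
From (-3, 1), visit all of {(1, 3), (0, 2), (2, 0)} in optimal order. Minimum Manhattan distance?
10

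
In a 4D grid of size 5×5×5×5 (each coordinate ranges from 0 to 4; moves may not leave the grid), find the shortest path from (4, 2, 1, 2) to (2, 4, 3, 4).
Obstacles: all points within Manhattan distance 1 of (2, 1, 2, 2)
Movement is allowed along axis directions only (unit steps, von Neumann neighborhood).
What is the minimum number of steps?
8
(one shortest path: (4, 2, 1, 2) → (3, 2, 1, 2) → (2, 2, 1, 2) → (2, 3, 1, 2) → (2, 4, 1, 2) → (2, 4, 2, 2) → (2, 4, 3, 2) → (2, 4, 3, 3) → (2, 4, 3, 4))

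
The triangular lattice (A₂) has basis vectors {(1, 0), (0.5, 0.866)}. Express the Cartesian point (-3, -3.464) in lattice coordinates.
-b₁ - 4b₂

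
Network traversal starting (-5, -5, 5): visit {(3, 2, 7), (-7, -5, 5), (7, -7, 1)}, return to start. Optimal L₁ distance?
58
(one optimal route: (-5, -5, 5) → (3, 2, 7) → (7, -7, 1) → (-7, -5, 5) → (-5, -5, 5))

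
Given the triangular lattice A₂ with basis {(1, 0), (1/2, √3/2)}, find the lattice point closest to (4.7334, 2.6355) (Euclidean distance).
(4.5, 2.598)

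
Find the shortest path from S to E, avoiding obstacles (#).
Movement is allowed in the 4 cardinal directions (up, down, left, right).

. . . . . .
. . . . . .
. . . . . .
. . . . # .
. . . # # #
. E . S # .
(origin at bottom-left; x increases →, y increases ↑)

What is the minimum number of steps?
2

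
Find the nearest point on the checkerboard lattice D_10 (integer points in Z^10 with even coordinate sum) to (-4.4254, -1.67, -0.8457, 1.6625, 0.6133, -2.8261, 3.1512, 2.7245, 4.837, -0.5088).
(-4, -2, -1, 2, 1, -3, 3, 3, 5, 0)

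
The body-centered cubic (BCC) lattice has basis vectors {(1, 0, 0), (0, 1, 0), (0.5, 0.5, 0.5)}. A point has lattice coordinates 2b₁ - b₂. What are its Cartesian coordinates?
(2, -1, 0)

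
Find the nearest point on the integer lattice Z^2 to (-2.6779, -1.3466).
(-3, -1)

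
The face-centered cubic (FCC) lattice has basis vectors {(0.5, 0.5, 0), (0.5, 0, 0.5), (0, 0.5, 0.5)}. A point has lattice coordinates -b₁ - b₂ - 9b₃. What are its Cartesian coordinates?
(-1, -5, -5)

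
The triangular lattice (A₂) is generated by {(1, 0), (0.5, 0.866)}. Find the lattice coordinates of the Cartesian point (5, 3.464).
3b₁ + 4b₂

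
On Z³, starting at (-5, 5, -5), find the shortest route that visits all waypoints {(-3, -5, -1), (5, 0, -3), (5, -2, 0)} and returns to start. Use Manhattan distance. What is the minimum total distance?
50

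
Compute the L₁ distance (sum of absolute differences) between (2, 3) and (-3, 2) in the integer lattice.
6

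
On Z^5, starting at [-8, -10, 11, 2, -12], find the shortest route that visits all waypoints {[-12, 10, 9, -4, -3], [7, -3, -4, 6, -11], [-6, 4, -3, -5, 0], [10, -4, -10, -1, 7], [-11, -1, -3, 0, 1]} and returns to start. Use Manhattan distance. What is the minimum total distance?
200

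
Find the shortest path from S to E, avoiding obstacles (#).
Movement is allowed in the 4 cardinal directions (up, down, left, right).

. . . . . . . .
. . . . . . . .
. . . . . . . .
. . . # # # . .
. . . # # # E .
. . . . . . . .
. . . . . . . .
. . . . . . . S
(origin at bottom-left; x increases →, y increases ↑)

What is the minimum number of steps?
4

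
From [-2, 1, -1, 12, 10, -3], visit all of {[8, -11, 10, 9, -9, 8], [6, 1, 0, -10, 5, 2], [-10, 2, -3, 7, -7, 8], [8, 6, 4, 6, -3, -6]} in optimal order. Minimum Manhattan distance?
178
(one optimal route: (-2, 1, -1, 12, 10, -3) → (6, 1, 0, -10, 5, 2) → (8, 6, 4, 6, -3, -6) → (8, -11, 10, 9, -9, 8) → (-10, 2, -3, 7, -7, 8))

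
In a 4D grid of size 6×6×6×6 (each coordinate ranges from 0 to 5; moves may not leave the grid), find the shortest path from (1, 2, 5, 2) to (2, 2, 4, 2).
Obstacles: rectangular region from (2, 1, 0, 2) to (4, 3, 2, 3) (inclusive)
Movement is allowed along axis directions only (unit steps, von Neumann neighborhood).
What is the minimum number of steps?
2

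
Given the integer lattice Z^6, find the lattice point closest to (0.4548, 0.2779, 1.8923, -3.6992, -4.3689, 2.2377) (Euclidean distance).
(0, 0, 2, -4, -4, 2)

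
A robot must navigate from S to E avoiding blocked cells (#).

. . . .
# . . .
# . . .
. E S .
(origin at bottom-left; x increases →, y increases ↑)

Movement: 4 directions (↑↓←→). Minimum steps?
1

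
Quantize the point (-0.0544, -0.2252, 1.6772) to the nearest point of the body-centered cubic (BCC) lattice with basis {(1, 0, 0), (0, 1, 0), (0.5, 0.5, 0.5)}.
(0, 0, 2)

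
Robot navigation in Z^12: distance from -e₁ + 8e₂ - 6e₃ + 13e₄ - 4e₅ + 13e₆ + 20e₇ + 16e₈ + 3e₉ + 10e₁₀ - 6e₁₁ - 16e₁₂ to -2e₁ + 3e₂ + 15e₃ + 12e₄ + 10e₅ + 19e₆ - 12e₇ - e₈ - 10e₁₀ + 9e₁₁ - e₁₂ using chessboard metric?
32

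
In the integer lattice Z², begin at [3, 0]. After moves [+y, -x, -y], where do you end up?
(2, 0)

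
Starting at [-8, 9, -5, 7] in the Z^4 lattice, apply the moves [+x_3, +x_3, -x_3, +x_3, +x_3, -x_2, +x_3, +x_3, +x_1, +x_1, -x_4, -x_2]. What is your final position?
(-6, 7, 0, 6)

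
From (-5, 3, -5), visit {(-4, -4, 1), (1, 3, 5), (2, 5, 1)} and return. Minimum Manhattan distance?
52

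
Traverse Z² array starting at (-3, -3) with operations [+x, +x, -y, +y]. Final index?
(-1, -3)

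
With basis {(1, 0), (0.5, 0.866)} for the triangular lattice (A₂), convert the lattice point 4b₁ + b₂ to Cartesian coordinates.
(4.5, 0.866)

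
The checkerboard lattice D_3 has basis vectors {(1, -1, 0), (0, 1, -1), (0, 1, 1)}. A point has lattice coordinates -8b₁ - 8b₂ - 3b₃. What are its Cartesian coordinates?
(-8, -3, 5)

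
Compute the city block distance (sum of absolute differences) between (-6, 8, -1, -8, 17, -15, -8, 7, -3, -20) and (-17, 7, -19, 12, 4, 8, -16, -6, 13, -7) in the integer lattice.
136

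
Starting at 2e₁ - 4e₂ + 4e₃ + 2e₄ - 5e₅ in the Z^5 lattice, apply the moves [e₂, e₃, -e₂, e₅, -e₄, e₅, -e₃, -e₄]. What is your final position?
(2, -4, 4, 0, -3)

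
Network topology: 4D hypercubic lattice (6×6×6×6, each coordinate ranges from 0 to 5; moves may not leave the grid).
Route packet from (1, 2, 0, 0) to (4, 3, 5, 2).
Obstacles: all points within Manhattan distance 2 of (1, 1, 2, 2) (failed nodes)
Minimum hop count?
11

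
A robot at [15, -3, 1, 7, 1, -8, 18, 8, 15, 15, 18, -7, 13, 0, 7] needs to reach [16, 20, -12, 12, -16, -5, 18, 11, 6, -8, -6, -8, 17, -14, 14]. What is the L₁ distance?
147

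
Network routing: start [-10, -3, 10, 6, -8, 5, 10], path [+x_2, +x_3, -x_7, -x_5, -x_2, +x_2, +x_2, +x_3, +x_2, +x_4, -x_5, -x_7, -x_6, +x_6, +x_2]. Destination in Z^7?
(-10, 1, 12, 7, -10, 5, 8)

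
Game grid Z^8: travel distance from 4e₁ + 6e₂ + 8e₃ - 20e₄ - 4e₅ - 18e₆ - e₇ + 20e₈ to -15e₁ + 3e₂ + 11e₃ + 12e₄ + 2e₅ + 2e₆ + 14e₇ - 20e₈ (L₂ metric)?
60.531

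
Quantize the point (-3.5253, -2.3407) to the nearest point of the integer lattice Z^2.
(-4, -2)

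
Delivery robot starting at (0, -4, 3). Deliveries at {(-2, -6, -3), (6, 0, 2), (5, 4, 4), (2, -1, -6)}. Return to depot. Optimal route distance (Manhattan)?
56
(one optimal route: (0, -4, 3) → (-2, -6, -3) → (2, -1, -6) → (6, 0, 2) → (5, 4, 4) → (0, -4, 3))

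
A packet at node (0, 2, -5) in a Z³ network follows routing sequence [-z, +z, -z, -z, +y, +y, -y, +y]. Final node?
(0, 4, -7)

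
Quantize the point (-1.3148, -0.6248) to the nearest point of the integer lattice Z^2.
(-1, -1)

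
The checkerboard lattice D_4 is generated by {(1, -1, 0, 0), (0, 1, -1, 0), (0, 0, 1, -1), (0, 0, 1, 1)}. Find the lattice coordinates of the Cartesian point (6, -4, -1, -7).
6b₁ + 2b₂ + 4b₃ - 3b₄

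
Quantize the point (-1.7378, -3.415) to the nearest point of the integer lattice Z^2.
(-2, -3)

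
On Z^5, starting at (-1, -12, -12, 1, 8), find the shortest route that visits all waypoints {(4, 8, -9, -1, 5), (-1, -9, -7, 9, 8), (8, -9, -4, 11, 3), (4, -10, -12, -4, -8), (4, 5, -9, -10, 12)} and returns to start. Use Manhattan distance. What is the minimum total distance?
166
(one optimal route: (-1, -12, -12, 1, 8) → (-1, -9, -7, 9, 8) → (8, -9, -4, 11, 3) → (4, 8, -9, -1, 5) → (4, 5, -9, -10, 12) → (4, -10, -12, -4, -8) → (-1, -12, -12, 1, 8))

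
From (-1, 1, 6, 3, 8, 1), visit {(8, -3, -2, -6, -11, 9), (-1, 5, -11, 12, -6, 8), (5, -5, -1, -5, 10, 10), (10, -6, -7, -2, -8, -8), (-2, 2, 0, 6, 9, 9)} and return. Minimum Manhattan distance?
216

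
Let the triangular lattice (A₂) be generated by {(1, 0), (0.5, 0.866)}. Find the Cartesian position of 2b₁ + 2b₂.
(3, 1.732)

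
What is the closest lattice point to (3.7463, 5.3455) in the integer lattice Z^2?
(4, 5)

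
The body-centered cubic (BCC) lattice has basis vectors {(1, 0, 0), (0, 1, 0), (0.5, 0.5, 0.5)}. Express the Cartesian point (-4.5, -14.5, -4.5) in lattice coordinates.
-10b₂ - 9b₃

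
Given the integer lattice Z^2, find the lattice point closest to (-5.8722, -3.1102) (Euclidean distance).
(-6, -3)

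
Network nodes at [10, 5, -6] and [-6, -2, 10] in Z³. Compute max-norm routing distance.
16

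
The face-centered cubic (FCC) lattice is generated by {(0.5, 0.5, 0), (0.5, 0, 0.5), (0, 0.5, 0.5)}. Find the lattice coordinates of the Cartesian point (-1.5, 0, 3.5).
-5b₁ + 2b₂ + 5b₃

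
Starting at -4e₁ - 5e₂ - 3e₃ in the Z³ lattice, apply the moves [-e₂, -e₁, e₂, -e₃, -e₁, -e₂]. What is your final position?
(-6, -6, -4)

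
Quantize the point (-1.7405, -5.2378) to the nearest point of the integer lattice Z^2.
(-2, -5)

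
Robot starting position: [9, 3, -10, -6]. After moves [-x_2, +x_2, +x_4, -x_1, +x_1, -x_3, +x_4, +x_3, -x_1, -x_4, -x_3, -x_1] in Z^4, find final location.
(7, 3, -11, -5)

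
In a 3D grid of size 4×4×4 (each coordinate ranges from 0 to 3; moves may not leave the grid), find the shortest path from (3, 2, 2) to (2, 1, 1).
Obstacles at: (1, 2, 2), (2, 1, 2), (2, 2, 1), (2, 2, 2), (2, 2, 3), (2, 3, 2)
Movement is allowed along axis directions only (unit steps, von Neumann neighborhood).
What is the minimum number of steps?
3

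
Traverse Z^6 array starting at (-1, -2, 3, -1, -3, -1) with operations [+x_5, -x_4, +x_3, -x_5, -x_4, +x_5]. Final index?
(-1, -2, 4, -3, -2, -1)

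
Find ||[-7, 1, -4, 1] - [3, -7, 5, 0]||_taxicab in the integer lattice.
28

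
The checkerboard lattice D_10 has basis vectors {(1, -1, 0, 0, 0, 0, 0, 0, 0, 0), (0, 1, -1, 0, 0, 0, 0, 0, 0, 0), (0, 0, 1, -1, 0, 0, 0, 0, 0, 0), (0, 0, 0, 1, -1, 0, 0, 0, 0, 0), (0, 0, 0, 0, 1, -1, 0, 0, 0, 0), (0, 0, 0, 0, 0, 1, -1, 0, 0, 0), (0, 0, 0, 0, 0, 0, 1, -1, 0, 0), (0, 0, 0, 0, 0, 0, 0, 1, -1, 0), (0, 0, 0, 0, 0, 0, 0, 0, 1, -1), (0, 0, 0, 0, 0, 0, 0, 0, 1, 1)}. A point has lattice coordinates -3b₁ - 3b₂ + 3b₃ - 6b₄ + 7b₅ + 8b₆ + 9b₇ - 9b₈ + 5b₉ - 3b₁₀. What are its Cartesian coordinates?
(-3, 0, 6, -9, 13, 1, 1, -18, 11, -8)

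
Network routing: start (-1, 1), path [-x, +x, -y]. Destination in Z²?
(-1, 0)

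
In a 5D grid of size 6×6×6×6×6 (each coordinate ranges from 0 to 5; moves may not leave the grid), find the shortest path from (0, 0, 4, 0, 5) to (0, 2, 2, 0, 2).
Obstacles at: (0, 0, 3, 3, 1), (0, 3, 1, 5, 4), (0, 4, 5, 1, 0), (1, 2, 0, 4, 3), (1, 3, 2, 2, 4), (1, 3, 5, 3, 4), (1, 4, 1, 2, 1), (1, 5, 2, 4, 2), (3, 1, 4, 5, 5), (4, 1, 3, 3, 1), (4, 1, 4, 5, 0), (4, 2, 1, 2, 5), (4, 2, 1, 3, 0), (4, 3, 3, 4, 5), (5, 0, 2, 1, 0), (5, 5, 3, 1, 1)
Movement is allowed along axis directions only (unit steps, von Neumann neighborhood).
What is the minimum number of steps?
7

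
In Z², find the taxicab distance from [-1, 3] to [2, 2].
4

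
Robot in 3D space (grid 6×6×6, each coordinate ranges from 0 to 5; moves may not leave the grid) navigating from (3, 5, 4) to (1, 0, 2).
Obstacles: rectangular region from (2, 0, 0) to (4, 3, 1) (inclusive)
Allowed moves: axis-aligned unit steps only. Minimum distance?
9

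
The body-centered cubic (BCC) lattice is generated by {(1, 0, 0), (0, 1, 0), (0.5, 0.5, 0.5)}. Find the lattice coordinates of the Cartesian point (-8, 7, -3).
-5b₁ + 10b₂ - 6b₃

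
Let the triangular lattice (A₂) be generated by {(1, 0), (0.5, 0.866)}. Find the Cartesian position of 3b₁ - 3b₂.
(1.5, -2.598)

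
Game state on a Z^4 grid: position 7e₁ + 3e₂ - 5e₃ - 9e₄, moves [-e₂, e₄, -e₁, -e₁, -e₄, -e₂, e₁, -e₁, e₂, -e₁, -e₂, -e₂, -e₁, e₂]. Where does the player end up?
(3, 1, -5, -9)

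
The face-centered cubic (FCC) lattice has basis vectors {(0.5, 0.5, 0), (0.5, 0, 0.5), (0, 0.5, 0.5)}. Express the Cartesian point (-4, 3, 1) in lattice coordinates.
-2b₁ - 6b₂ + 8b₃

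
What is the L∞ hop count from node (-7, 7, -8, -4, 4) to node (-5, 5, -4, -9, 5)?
5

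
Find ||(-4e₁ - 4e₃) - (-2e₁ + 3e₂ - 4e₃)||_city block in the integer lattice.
5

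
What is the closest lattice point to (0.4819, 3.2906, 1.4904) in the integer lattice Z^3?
(0, 3, 1)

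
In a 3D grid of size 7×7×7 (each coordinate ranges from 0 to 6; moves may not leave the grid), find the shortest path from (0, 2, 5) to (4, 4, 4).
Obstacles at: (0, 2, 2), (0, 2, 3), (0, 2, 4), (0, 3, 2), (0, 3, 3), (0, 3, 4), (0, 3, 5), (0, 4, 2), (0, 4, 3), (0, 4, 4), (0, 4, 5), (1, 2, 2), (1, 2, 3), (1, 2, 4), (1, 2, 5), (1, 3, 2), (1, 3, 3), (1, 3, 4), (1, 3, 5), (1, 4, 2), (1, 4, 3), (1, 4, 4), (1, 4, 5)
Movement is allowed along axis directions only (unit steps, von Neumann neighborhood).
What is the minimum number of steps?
9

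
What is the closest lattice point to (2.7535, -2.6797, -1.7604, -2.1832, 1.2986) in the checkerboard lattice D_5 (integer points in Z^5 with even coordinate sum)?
(3, -2, -2, -2, 1)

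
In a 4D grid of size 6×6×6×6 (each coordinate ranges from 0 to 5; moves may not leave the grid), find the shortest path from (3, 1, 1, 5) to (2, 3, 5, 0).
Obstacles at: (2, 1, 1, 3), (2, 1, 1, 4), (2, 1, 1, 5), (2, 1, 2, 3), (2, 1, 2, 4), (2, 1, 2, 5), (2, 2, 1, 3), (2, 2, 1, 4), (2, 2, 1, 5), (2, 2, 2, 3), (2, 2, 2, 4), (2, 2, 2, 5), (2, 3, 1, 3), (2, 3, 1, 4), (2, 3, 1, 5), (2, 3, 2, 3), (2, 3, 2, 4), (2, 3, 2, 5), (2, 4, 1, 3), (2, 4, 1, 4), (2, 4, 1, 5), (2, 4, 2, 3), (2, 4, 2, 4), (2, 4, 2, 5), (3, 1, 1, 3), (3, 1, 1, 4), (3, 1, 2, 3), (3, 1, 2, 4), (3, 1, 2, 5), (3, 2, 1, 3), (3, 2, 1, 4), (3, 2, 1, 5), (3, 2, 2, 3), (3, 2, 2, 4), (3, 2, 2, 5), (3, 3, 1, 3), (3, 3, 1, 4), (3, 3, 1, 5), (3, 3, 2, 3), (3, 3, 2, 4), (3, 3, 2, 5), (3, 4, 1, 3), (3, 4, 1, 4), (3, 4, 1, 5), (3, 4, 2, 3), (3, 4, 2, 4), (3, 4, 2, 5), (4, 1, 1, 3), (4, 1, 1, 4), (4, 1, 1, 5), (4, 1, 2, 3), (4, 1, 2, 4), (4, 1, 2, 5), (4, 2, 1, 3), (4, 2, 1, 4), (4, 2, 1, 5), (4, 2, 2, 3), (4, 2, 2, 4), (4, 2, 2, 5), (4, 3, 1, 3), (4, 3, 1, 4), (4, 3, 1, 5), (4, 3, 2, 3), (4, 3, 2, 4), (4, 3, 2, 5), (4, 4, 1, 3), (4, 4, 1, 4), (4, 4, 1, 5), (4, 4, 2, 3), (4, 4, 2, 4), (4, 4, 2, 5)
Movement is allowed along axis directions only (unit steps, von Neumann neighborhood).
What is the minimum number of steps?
14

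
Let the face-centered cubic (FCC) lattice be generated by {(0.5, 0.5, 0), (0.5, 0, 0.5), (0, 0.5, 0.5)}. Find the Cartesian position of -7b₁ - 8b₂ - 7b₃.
(-7.5, -7, -7.5)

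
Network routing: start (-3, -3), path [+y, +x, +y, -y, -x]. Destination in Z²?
(-3, -2)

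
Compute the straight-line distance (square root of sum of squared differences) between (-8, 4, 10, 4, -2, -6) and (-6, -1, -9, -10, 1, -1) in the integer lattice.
24.8998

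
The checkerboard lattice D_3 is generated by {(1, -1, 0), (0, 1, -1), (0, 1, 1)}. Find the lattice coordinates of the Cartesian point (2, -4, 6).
2b₁ - 4b₂ + 2b₃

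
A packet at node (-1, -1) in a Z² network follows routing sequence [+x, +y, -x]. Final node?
(-1, 0)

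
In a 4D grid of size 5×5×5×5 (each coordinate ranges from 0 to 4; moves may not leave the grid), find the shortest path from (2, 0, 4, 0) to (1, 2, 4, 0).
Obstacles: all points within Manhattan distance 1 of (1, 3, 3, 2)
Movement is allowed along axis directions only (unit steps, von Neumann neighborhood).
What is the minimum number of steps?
3
(one shortest path: (2, 0, 4, 0) → (1, 0, 4, 0) → (1, 1, 4, 0) → (1, 2, 4, 0))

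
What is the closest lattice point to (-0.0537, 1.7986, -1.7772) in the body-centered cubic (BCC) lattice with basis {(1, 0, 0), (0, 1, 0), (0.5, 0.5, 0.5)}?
(0, 2, -2)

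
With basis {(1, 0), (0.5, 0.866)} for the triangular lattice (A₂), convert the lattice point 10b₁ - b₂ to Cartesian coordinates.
(9.5, -0.866)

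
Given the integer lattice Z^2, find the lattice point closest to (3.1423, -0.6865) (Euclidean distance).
(3, -1)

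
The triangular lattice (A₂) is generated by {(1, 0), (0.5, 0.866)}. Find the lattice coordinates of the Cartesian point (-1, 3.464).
-3b₁ + 4b₂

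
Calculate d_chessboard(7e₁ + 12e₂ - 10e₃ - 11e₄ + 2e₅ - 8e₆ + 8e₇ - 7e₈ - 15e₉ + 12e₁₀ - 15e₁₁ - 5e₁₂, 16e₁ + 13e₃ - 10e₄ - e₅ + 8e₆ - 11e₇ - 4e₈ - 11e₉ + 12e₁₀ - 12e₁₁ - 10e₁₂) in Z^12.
23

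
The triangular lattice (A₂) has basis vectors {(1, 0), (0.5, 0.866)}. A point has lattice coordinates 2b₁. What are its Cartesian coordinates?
(2, 0)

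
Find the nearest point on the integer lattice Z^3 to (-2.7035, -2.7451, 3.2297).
(-3, -3, 3)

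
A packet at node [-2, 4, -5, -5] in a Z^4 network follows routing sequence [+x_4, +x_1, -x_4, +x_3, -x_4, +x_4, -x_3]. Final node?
(-1, 4, -5, -5)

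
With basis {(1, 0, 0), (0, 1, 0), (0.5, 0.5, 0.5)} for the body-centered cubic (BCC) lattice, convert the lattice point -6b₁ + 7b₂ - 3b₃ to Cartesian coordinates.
(-7.5, 5.5, -1.5)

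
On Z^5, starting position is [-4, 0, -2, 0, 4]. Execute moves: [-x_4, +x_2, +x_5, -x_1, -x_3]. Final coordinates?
(-5, 1, -3, -1, 5)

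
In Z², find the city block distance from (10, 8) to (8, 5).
5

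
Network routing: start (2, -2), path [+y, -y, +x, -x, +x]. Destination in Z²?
(3, -2)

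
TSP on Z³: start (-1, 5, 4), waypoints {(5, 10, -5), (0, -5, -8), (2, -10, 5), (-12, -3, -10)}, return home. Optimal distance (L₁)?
110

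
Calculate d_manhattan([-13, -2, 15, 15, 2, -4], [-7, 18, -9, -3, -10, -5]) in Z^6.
81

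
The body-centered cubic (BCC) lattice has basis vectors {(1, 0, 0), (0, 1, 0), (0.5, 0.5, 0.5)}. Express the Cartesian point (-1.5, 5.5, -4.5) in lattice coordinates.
3b₁ + 10b₂ - 9b₃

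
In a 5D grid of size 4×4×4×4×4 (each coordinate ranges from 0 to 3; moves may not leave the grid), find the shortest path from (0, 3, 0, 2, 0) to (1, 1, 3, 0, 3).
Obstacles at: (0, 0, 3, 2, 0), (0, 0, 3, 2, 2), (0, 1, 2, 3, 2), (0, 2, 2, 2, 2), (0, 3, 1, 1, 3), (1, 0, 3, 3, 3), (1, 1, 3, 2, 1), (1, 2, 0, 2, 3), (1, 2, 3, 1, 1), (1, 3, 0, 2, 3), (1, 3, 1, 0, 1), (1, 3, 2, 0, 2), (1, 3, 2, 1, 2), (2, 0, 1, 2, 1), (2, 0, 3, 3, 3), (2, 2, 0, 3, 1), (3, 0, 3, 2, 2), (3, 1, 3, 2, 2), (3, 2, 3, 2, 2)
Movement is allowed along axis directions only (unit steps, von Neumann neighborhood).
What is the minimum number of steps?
11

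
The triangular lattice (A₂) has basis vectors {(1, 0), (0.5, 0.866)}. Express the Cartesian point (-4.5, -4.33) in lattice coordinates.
-2b₁ - 5b₂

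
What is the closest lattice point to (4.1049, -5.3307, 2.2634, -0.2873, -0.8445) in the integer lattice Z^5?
(4, -5, 2, 0, -1)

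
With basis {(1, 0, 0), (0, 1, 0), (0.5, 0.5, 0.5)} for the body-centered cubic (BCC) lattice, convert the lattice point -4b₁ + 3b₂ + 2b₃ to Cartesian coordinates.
(-3, 4, 1)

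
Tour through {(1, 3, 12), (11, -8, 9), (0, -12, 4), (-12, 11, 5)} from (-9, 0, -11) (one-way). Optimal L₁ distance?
102
(one optimal route: (-9, 0, -11) → (-12, 11, 5) → (1, 3, 12) → (11, -8, 9) → (0, -12, 4))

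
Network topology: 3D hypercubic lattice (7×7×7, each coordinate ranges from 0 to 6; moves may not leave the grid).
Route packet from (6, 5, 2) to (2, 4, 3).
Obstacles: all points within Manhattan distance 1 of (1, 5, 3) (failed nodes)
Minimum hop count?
6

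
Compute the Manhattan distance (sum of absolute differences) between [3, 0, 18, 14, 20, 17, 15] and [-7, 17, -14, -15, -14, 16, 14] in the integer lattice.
124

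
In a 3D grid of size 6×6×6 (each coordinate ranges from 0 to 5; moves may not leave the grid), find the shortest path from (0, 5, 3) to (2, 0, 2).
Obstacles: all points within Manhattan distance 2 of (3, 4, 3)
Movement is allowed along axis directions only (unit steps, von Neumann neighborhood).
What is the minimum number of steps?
8
(one shortest path: (0, 5, 3) → (1, 5, 3) → (1, 5, 2) → (1, 4, 2) → (1, 3, 2) → (2, 3, 2) → (2, 2, 2) → (2, 1, 2) → (2, 0, 2))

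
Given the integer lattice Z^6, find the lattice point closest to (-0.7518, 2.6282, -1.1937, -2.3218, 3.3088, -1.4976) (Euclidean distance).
(-1, 3, -1, -2, 3, -1)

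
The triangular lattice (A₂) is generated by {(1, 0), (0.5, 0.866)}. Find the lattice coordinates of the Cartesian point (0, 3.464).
-2b₁ + 4b₂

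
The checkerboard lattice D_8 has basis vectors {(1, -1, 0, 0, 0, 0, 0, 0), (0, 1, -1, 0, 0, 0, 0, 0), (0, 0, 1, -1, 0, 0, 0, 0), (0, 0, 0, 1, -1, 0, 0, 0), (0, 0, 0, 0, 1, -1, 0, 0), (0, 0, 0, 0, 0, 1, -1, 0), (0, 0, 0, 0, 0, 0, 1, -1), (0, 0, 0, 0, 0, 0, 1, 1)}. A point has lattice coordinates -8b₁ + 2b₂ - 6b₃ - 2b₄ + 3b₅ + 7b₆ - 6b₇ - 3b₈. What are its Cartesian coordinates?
(-8, 10, -8, 4, 5, 4, -16, 3)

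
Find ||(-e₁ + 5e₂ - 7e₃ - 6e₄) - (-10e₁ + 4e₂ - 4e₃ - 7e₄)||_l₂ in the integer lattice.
9.59166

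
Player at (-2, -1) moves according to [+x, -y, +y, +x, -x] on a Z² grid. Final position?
(-1, -1)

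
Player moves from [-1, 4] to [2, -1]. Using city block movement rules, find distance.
8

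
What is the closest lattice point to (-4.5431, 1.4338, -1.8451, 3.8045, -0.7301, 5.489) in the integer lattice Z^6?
(-5, 1, -2, 4, -1, 5)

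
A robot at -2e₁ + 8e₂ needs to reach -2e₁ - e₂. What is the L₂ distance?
9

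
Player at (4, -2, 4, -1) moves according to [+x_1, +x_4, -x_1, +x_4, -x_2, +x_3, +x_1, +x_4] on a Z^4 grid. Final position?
(5, -3, 5, 2)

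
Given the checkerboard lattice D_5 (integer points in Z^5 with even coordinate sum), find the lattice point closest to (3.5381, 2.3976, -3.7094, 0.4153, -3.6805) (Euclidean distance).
(4, 2, -4, 0, -4)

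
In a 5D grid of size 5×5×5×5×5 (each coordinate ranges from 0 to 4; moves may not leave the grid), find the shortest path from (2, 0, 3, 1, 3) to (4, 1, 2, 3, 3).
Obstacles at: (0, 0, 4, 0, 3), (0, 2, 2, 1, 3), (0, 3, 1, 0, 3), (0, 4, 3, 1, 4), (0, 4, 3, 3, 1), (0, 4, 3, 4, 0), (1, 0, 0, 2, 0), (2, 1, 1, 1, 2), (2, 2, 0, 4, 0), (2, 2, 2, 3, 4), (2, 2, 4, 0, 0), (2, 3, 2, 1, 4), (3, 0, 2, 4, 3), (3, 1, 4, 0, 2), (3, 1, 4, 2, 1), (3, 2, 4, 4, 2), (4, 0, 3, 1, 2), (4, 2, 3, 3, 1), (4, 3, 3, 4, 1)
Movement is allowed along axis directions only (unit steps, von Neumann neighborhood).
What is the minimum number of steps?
6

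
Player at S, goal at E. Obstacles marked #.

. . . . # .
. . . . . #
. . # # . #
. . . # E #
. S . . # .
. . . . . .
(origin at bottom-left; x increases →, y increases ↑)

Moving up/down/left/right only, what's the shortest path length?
8
(one shortest path: (1, 1) → (1, 2) → (1, 3) → (1, 4) → (2, 4) → (3, 4) → (4, 4) → (4, 3) → (4, 2))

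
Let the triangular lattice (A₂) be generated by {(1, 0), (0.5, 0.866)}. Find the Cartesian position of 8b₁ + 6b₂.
(11, 5.196)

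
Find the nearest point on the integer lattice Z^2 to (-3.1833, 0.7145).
(-3, 1)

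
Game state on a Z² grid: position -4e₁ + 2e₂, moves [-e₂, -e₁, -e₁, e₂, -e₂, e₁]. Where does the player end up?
(-5, 1)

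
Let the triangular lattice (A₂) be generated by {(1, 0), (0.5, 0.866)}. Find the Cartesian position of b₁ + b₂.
(1.5, 0.866)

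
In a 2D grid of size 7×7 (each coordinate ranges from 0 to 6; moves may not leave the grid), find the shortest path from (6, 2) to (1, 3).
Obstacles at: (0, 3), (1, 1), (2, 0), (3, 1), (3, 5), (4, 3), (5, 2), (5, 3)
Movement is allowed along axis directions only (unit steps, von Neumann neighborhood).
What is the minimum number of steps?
8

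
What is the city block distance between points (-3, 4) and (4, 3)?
8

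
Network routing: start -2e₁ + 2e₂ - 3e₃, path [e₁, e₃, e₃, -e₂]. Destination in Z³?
(-1, 1, -1)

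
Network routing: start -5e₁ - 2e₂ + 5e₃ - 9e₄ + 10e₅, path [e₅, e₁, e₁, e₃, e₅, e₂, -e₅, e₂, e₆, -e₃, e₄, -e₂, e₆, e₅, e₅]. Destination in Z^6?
(-3, -1, 5, -8, 13, 2)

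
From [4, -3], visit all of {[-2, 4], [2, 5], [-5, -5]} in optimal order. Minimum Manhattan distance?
27
(one optimal route: (4, -3) → (2, 5) → (-2, 4) → (-5, -5))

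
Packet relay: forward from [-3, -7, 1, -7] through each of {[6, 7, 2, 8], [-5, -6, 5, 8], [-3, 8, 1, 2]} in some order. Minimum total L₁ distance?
65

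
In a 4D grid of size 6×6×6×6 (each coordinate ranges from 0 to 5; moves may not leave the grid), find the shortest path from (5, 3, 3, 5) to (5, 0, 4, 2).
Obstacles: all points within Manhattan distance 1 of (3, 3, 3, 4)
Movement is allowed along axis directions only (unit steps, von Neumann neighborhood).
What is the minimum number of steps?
7
(one shortest path: (5, 3, 3, 5) → (5, 2, 3, 5) → (5, 1, 3, 5) → (5, 0, 3, 5) → (5, 0, 4, 5) → (5, 0, 4, 4) → (5, 0, 4, 3) → (5, 0, 4, 2))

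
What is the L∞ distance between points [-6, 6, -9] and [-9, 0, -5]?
6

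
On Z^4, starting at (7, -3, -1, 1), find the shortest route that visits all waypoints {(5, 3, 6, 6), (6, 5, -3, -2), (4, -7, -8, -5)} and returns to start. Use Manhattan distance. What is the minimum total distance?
82
(one optimal route: (7, -3, -1, 1) → (5, 3, 6, 6) → (6, 5, -3, -2) → (4, -7, -8, -5) → (7, -3, -1, 1))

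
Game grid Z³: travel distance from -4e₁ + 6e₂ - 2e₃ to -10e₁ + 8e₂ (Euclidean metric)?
6.63325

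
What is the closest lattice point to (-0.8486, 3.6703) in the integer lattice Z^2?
(-1, 4)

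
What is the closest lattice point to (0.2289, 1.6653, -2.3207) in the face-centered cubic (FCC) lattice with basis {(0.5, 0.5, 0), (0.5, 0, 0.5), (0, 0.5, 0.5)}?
(0, 1.5, -2.5)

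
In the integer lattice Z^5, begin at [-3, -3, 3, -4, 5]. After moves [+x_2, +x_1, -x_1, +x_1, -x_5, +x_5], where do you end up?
(-2, -2, 3, -4, 5)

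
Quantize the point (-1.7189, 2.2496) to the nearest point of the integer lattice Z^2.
(-2, 2)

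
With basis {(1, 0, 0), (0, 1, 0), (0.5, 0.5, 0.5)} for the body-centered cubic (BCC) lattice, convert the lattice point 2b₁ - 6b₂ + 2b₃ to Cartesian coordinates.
(3, -5, 1)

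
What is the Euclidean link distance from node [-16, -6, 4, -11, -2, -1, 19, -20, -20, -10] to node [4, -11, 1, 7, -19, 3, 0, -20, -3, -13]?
41.497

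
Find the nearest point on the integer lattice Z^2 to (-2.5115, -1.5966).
(-3, -2)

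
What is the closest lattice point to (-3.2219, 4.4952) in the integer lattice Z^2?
(-3, 4)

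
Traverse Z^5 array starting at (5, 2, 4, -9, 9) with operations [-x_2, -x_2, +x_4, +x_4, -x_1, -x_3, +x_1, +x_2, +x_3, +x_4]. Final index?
(5, 1, 4, -6, 9)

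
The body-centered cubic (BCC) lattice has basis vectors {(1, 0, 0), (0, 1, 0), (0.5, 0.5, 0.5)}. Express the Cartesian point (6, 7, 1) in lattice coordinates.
5b₁ + 6b₂ + 2b₃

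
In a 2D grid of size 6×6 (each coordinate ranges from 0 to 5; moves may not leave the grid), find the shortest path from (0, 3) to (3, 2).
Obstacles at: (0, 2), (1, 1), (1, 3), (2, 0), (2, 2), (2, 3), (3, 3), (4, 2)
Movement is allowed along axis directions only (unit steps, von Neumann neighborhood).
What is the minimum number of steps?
12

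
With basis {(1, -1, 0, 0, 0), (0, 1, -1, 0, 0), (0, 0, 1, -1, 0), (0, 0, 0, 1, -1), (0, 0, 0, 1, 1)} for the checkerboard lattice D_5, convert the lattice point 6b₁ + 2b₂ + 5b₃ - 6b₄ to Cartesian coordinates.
(6, -4, 3, -11, 6)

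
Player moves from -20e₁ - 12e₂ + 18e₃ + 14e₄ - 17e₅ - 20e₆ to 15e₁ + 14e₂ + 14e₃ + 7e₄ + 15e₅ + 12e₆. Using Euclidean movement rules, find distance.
63.3561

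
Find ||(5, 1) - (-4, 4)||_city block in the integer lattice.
12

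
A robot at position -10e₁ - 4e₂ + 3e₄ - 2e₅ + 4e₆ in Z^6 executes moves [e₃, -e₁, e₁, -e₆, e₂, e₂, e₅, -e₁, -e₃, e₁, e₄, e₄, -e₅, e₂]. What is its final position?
(-10, -1, 0, 5, -2, 3)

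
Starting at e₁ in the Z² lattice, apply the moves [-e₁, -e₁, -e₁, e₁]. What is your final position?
(-1, 0)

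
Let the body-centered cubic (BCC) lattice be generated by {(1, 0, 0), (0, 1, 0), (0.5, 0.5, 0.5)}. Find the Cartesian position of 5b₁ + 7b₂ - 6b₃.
(2, 4, -3)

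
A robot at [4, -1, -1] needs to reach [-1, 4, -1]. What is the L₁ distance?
10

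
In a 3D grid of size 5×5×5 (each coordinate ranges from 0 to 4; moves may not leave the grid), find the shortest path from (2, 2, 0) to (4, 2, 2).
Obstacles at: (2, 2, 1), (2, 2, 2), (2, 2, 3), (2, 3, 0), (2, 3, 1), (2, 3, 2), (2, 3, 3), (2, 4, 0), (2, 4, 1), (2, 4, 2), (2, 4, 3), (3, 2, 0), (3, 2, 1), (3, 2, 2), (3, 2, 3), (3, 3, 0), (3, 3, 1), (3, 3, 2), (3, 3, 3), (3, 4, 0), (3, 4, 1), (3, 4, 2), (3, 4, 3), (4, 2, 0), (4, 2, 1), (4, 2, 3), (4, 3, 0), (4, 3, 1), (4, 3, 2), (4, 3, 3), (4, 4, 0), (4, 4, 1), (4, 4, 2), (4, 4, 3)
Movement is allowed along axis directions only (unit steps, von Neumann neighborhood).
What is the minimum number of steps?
6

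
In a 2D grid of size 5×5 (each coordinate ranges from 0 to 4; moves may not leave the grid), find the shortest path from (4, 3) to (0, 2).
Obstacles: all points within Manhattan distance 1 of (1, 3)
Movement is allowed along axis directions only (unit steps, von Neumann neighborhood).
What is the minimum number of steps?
7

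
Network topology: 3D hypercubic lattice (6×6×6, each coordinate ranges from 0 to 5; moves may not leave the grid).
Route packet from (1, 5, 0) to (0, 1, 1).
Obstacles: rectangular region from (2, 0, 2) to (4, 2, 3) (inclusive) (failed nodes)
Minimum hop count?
6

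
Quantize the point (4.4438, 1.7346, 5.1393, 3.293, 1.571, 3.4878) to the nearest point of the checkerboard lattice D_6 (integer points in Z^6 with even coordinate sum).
(4, 2, 5, 3, 2, 4)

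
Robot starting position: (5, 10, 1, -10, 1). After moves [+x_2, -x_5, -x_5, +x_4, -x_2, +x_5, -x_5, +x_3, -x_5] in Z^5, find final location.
(5, 10, 2, -9, -2)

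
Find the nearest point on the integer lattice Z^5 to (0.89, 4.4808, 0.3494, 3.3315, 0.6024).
(1, 4, 0, 3, 1)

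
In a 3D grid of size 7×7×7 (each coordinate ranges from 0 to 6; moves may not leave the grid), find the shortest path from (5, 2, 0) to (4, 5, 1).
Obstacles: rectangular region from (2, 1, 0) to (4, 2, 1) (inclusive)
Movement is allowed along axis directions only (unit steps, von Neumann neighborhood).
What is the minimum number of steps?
5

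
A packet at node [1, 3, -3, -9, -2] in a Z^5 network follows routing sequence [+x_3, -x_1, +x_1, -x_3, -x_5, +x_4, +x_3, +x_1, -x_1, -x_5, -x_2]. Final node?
(1, 2, -2, -8, -4)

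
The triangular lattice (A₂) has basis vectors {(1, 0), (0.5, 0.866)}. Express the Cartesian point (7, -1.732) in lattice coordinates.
8b₁ - 2b₂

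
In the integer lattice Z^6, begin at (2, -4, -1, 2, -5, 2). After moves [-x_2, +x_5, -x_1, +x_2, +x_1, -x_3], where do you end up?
(2, -4, -2, 2, -4, 2)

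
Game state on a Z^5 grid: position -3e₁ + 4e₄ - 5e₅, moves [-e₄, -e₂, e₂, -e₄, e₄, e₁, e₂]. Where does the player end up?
(-2, 1, 0, 3, -5)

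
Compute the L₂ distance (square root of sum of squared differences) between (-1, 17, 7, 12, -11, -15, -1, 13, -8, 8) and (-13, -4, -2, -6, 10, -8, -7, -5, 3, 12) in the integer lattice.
44.4635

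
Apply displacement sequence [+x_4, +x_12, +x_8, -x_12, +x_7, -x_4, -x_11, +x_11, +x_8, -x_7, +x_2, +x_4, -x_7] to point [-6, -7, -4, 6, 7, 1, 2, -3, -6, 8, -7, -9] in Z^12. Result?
(-6, -6, -4, 7, 7, 1, 1, -1, -6, 8, -7, -9)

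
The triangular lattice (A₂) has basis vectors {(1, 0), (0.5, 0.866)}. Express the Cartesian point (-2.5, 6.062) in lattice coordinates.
-6b₁ + 7b₂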